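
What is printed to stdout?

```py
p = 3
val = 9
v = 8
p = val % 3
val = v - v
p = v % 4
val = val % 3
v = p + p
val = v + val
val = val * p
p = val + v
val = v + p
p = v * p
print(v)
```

0

p = 9%3 = 0
val = 8-8 = 0
p = 8%4 = 0
val = 0%3 = 0
v = 0+0 = 0
val = 0+0 = 0
val = 0*0 = 0
p = 0+0 = 0
val = 0+0 = 0
p = 0*0 = 0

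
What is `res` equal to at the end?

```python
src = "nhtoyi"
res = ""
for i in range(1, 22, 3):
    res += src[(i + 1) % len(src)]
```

i=1: add src[2]='t' → 't'
i=4: add src[5]='i' → 'ti'
i=7: add src[2]='t' → 'tit'
i=10: add src[5]='i' → 'titi'
i=13: add src[2]='t' → 'titit'
i=16: add src[5]='i' → 'tititi'
i=19: add src[2]='t' → 'tititit'

'tititit'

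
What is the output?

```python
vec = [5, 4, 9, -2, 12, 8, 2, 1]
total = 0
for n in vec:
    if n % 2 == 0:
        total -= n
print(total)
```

n=5: not even
n=4: even, total = 0-4 = -4
n=9: not even
n=-2: even, total = (-4)-(-2) = -2
n=12: even, total = (-2)-12 = -14
n=8: even, total = (-14)-8 = -22
n=2: even, total = (-22)-2 = -24
n=1: not even

-24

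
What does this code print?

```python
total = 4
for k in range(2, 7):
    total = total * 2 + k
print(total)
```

k=2: total = 4*2+2 = 10
k=3: total = 10*2+3 = 23
k=4: total = 23*2+4 = 50
k=5: total = 50*2+5 = 105
k=6: total = 105*2+6 = 216

216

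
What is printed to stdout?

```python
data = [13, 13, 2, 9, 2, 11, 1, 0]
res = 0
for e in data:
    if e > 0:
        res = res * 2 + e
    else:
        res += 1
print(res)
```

1384

e=13: >0, res = 0*2+13 = 13
e=13: >0, res = 13*2+13 = 39
e=2: >0, res = 39*2+2 = 80
e=9: >0, res = 80*2+9 = 169
e=2: >0, res = 169*2+2 = 340
e=11: >0, res = 340*2+11 = 691
e=1: >0, res = 691*2+1 = 1383
e=0: not >0, res = 1383+1 = 1384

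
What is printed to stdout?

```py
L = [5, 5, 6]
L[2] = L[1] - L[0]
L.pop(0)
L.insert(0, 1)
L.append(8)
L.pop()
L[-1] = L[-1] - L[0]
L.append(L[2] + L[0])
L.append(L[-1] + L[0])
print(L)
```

L[2] = L[1]-L[0] = 5-5 = 0 → [5, 5, 0]
pop(0) removes 5 → [5, 0]
insert 1 at 0 → [1, 5, 0]
append 8 → [1, 5, 0, 8]
pop() removes 8 → [1, 5, 0]
L[-1] = L[-1]-L[0] = 0-1 = -1 → [1, 5, -1]
append L[2]+L[0] = (-1)+1 = 0 → [1, 5, -1, 0]
append L[-1]+L[0] = 0+1 = 1 → [1, 5, -1, 0, 1]

[1, 5, -1, 0, 1]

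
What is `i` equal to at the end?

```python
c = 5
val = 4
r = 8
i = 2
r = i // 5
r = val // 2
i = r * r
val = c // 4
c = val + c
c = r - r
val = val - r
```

4

r = 2//5 = 0
r = 4//2 = 2
i = 2*2 = 4
val = 5//4 = 1
c = 1+5 = 6
c = 2-2 = 0
val = 1-2 = -1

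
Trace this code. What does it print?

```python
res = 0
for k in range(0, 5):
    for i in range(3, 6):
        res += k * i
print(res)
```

k=0,i=3: res = 0+0 = 0
k=0,i=4: res = 0+0 = 0
k=0,i=5: res = 0+0 = 0
k=1,i=3: res = 0+3 = 3
k=1,i=4: res = 3+4 = 7
k=1,i=5: res = 7+5 = 12
k=2,i=3: res = 12+6 = 18
k=2,i=4: res = 18+8 = 26
k=2,i=5: res = 26+10 = 36
k=3,i=3: res = 36+9 = 45
k=3,i=4: res = 45+12 = 57
k=3,i=5: res = 57+15 = 72
k=4,i=3: res = 72+12 = 84
k=4,i=4: res = 84+16 = 100
k=4,i=5: res = 100+20 = 120

120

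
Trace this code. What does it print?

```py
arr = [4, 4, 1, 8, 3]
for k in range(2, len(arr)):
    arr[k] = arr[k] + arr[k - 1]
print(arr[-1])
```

16

k=2: arr[2] = 1+4 = 5 → [4, 4, 5, 8, 3]
k=3: arr[3] = 8+5 = 13 → [4, 4, 5, 13, 3]
k=4: arr[4] = 3+13 = 16 → [4, 4, 5, 13, 16]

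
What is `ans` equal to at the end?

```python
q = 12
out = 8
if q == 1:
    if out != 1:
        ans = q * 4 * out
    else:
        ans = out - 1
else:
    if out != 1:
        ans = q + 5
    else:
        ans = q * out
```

q=12, out=8
q == 1 is False; out != 1 is True
→ ans = q + 5 = 17

17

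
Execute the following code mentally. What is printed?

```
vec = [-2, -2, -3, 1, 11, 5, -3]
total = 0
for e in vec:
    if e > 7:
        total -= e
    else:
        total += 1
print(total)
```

e=-2: not >7, total = 0+1 = 1
e=-2: not >7, total = 1+1 = 2
e=-3: not >7, total = 2+1 = 3
e=1: not >7, total = 3+1 = 4
e=11: >7, total = 4-11 = -7
e=5: not >7, total = (-7)+1 = -6
e=-3: not >7, total = (-6)+1 = -5

-5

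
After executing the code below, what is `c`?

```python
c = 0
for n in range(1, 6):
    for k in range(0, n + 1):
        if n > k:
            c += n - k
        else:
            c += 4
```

n=1,k=0: 1>0, c = 0+1 = 1
n=1,k=1: not 1>1, c = 1+4 = 5
n=2,k=0: 2>0, c = 5+2 = 7
n=2,k=1: 2>1, c = 7+1 = 8
n=2,k=2: not 2>2, c = 8+4 = 12
n=3,k=0: 3>0, c = 12+3 = 15
n=3,k=1: 3>1, c = 15+2 = 17
n=3,k=2: 3>2, c = 17+1 = 18
n=3,k=3: not 3>3, c = 18+4 = 22
n=4,k=0: 4>0, c = 22+4 = 26
n=4,k=1: 4>1, c = 26+3 = 29
n=4,k=2: 4>2, c = 29+2 = 31
n=4,k=3: 4>3, c = 31+1 = 32
n=4,k=4: not 4>4, c = 32+4 = 36
n=5,k=0: 5>0, c = 36+5 = 41
n=5,k=1: 5>1, c = 41+4 = 45
n=5,k=2: 5>2, c = 45+3 = 48
n=5,k=3: 5>3, c = 48+2 = 50
n=5,k=4: 5>4, c = 50+1 = 51
n=5,k=5: not 5>5, c = 51+4 = 55

55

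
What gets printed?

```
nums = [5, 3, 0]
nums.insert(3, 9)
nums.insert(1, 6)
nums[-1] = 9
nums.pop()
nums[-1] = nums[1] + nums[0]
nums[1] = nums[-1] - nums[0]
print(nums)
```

[5, 6, 3, 11]

insert 9 at 3 → [5, 3, 0, 9]
insert 6 at 1 → [5, 6, 3, 0, 9]
nums[-1] = 9 → [5, 6, 3, 0, 9]
pop() removes 9 → [5, 6, 3, 0]
nums[-1] = nums[1]+nums[0] = 6+5 = 11 → [5, 6, 3, 11]
nums[1] = nums[-1]-nums[0] = 11-5 = 6 → [5, 6, 3, 11]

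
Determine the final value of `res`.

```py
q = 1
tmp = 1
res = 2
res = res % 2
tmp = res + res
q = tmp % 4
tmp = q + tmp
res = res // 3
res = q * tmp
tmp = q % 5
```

res = 2%2 = 0
tmp = 0+0 = 0
q = 0%4 = 0
tmp = 0+0 = 0
res = 0//3 = 0
res = 0*0 = 0
tmp = 0%5 = 0

0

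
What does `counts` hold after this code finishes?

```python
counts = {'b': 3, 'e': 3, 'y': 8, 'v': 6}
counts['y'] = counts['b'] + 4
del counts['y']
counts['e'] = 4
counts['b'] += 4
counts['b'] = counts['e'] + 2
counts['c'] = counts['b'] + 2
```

{'b': 6, 'e': 4, 'v': 6, 'c': 8}

counts['y'] = counts['b']+4 = 7 → {'b': 3, 'e': 3, 'y': 7, 'v': 6}
del 'y' → {'b': 3, 'e': 3, 'v': 6}
counts['e'] = 4 → {'b': 3, 'e': 4, 'v': 6}
counts['b'] = 3+4 = 7 → {'b': 7, 'e': 4, 'v': 6}
counts['b'] = counts['e']+2 = 6 → {'b': 6, 'e': 4, 'v': 6}
counts['c'] = counts['b']+2 = 8 → {'b': 6, 'e': 4, 'v': 6, 'c': 8}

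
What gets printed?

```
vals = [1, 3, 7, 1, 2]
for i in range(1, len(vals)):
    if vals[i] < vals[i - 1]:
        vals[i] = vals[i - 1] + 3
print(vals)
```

[1, 3, 7, 10, 13]

i=1: 3>=1, unchanged → [1, 3, 7, 1, 2]
i=2: 7>=3, unchanged → [1, 3, 7, 1, 2]
i=3: 1<7, vals[3] = 7+3 = 10 → [1, 3, 7, 10, 2]
i=4: 2<10, vals[4] = 10+3 = 13 → [1, 3, 7, 10, 13]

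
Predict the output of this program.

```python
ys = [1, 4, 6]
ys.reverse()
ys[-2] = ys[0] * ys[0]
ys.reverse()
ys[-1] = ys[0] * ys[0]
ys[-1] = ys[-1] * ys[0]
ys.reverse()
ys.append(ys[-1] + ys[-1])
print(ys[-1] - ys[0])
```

1

reverse → [6, 4, 1]
ys[-2] = ys[0]*ys[0] = 6*6 = 36 → [6, 36, 1]
reverse → [1, 36, 6]
ys[-1] = ys[0]*ys[0] = 1*1 = 1 → [1, 36, 1]
ys[-1] = ys[-1]*ys[0] = 1*1 = 1 → [1, 36, 1]
reverse → [1, 36, 1]
append ys[-1]+ys[-1] = 1+1 = 2 → [1, 36, 1, 2]
ys[-1]-ys[0] = 2-1 = 1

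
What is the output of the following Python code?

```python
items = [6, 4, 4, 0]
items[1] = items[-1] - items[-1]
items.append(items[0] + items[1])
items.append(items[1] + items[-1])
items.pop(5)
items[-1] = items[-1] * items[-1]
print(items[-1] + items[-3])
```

40

items[1] = items[-1]-items[-1] = 0-0 = 0 → [6, 0, 4, 0]
append items[0]+items[1] = 6+0 = 6 → [6, 0, 4, 0, 6]
append items[1]+items[-1] = 0+6 = 6 → [6, 0, 4, 0, 6, 6]
pop(5) removes 6 → [6, 0, 4, 0, 6]
items[-1] = items[-1]*items[-1] = 6*6 = 36 → [6, 0, 4, 0, 36]
items[-1]+items[-3] = 36+4 = 40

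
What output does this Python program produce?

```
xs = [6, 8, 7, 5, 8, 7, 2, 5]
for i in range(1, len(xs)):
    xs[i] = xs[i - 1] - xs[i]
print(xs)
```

[6, -2, -9, -14, -22, -29, -31, -36]

i=1: xs[1] = 6-8 = -2 → [6, -2, 7, 5, 8, 7, 2, 5]
i=2: xs[2] = (-2)-7 = -9 → [6, -2, -9, 5, 8, 7, 2, 5]
i=3: xs[3] = (-9)-5 = -14 → [6, -2, -9, -14, 8, 7, 2, 5]
i=4: xs[4] = (-14)-8 = -22 → [6, -2, -9, -14, -22, 7, 2, 5]
i=5: xs[5] = (-22)-7 = -29 → [6, -2, -9, -14, -22, -29, 2, 5]
i=6: xs[6] = (-29)-2 = -31 → [6, -2, -9, -14, -22, -29, -31, 5]
i=7: xs[7] = (-31)-5 = -36 → [6, -2, -9, -14, -22, -29, -31, -36]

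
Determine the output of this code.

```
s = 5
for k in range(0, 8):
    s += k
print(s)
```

k=0: s = 5+0 = 5
k=1: s = 5+1 = 6
k=2: s = 6+2 = 8
k=3: s = 8+3 = 11
k=4: s = 11+4 = 15
k=5: s = 15+5 = 20
k=6: s = 20+6 = 26
k=7: s = 26+7 = 33

33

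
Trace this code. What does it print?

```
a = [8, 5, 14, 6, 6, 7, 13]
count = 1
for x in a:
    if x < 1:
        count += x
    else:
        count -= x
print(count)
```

-58

x=8: not <1, count = 1-8 = -7
x=5: not <1, count = (-7)-5 = -12
x=14: not <1, count = (-12)-14 = -26
x=6: not <1, count = (-26)-6 = -32
x=6: not <1, count = (-32)-6 = -38
x=7: not <1, count = (-38)-7 = -45
x=13: not <1, count = (-45)-13 = -58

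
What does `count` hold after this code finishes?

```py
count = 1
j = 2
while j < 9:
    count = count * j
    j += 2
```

j=2: count = 1*2 = 2
j=4: count = 2*4 = 8
j=6: count = 8*6 = 48
j=8: count = 48*8 = 384

384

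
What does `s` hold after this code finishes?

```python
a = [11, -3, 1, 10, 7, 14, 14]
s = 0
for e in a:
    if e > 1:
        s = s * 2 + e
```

326

e=11: >1, s = 0*2+11 = 11
e=-3: not >1
e=1: not >1
e=10: >1, s = 11*2+10 = 32
e=7: >1, s = 32*2+7 = 71
e=14: >1, s = 71*2+14 = 156
e=14: >1, s = 156*2+14 = 326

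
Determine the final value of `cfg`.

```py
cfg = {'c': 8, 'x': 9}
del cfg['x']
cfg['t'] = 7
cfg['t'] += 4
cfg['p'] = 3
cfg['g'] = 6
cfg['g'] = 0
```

{'c': 8, 't': 11, 'p': 3, 'g': 0}

del 'x' → {'c': 8}
cfg['t'] = 7 → {'c': 8, 't': 7}
cfg['t'] = 7+4 = 11 → {'c': 8, 't': 11}
cfg['p'] = 3 → {'c': 8, 't': 11, 'p': 3}
cfg['g'] = 6 → {'c': 8, 't': 11, 'p': 3, 'g': 6}
cfg['g'] = 0 → {'c': 8, 't': 11, 'p': 3, 'g': 0}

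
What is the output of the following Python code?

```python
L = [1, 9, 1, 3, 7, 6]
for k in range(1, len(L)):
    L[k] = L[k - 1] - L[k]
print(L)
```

k=1: L[1] = 1-9 = -8 → [1, -8, 1, 3, 7, 6]
k=2: L[2] = (-8)-1 = -9 → [1, -8, -9, 3, 7, 6]
k=3: L[3] = (-9)-3 = -12 → [1, -8, -9, -12, 7, 6]
k=4: L[4] = (-12)-7 = -19 → [1, -8, -9, -12, -19, 6]
k=5: L[5] = (-19)-6 = -25 → [1, -8, -9, -12, -19, -25]

[1, -8, -9, -12, -19, -25]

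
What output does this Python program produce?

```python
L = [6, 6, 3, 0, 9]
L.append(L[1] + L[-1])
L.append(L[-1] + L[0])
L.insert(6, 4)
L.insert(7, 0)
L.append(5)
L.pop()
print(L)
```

[6, 6, 3, 0, 9, 15, 4, 0, 21]

append L[1]+L[-1] = 6+9 = 15 → [6, 6, 3, 0, 9, 15]
append L[-1]+L[0] = 15+6 = 21 → [6, 6, 3, 0, 9, 15, 21]
insert 4 at 6 → [6, 6, 3, 0, 9, 15, 4, 21]
insert 0 at 7 → [6, 6, 3, 0, 9, 15, 4, 0, 21]
append 5 → [6, 6, 3, 0, 9, 15, 4, 0, 21, 5]
pop() removes 5 → [6, 6, 3, 0, 9, 15, 4, 0, 21]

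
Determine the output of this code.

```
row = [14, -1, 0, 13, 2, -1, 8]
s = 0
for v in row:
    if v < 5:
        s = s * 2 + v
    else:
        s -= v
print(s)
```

-289

v=14: not <5, s = 0-14 = -14
v=-1: <5, s = (-14)*2+(-1) = -29
v=0: <5, s = (-29)*2+0 = -58
v=13: not <5, s = (-58)-13 = -71
v=2: <5, s = (-71)*2+2 = -140
v=-1: <5, s = (-140)*2+(-1) = -281
v=8: not <5, s = (-281)-8 = -289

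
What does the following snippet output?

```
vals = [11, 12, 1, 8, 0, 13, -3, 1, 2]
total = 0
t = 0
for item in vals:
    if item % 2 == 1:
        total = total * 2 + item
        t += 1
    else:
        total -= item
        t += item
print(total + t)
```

0

item=11: odd, total = 0*2+11 = 11; t=1
item=12: not odd, total = 11-12 = -1; t=13
item=1: odd, total = (-1)*2+1 = -1; t=14
item=8: not odd, total = (-1)-8 = -9; t=22
item=0: not odd, total = (-9)-0 = -9; t=22
item=13: odd, total = (-9)*2+13 = -5; t=23
item=-3: odd, total = (-5)*2+(-3) = -13; t=24
item=1: odd, total = (-13)*2+1 = -25; t=25
item=2: not odd, total = (-25)-2 = -27; t=27
total+t = (-27)+27 = 0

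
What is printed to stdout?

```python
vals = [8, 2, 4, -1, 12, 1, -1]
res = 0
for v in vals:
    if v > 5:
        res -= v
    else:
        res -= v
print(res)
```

-25

v=8: >5, res = 0-8 = -8
v=2: not >5, res = (-8)-2 = -10
v=4: not >5, res = (-10)-4 = -14
v=-1: not >5, res = (-14)-(-1) = -13
v=12: >5, res = (-13)-12 = -25
v=1: not >5, res = (-25)-1 = -26
v=-1: not >5, res = (-26)-(-1) = -25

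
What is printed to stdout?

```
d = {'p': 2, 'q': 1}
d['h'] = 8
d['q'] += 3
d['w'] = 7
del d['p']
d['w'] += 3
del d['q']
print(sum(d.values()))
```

18

d['h'] = 8 → {'p': 2, 'q': 1, 'h': 8}
d['q'] = 1+3 = 4 → {'p': 2, 'q': 4, 'h': 8}
d['w'] = 7 → {'p': 2, 'q': 4, 'h': 8, 'w': 7}
del 'p' → {'q': 4, 'h': 8, 'w': 7}
d['w'] = 7+3 = 10 → {'q': 4, 'h': 8, 'w': 10}
del 'q' → {'h': 8, 'w': 10}
sum of values = 18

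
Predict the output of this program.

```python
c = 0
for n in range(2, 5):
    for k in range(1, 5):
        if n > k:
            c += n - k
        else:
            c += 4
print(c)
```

34

n=2,k=1: 2>1, c = 0+1 = 1
n=2,k=2: not 2>2, c = 1+4 = 5
n=2,k=3: not 2>3, c = 5+4 = 9
n=2,k=4: not 2>4, c = 9+4 = 13
n=3,k=1: 3>1, c = 13+2 = 15
n=3,k=2: 3>2, c = 15+1 = 16
n=3,k=3: not 3>3, c = 16+4 = 20
n=3,k=4: not 3>4, c = 20+4 = 24
n=4,k=1: 4>1, c = 24+3 = 27
n=4,k=2: 4>2, c = 27+2 = 29
n=4,k=3: 4>3, c = 29+1 = 30
n=4,k=4: not 4>4, c = 30+4 = 34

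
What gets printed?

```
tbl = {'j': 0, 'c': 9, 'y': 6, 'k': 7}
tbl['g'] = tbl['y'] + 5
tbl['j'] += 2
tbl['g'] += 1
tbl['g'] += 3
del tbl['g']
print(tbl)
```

{'j': 2, 'c': 9, 'y': 6, 'k': 7}

tbl['g'] = tbl['y']+5 = 11 → {'j': 0, 'c': 9, 'y': 6, 'k': 7, 'g': 11}
tbl['j'] = 0+2 = 2 → {'j': 2, 'c': 9, 'y': 6, 'k': 7, 'g': 11}
tbl['g'] = 11+1 = 12 → {'j': 2, 'c': 9, 'y': 6, 'k': 7, 'g': 12}
tbl['g'] = 12+3 = 15 → {'j': 2, 'c': 9, 'y': 6, 'k': 7, 'g': 15}
del 'g' → {'j': 2, 'c': 9, 'y': 6, 'k': 7}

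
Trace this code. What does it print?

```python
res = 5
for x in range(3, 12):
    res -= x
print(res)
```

x=3: res = 5-3 = 2
x=4: res = 2-4 = -2
x=5: res = (-2)-5 = -7
x=6: res = (-7)-6 = -13
x=7: res = (-13)-7 = -20
x=8: res = (-20)-8 = -28
x=9: res = (-28)-9 = -37
x=10: res = (-37)-10 = -47
x=11: res = (-47)-11 = -58

-58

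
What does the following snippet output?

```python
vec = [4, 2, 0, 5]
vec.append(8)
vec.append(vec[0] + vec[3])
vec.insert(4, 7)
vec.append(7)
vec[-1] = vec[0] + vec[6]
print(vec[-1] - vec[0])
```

9

append 8 → [4, 2, 0, 5, 8]
append vec[0]+vec[3] = 4+5 = 9 → [4, 2, 0, 5, 8, 9]
insert 7 at 4 → [4, 2, 0, 5, 7, 8, 9]
append 7 → [4, 2, 0, 5, 7, 8, 9, 7]
vec[-1] = vec[0]+vec[6] = 4+9 = 13 → [4, 2, 0, 5, 7, 8, 9, 13]
vec[-1]-vec[0] = 13-4 = 9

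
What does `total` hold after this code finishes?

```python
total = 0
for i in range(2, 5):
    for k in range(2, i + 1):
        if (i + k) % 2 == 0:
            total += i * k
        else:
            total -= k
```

32

i=2,k=2: even sum, total = 0+4 = 4
i=3,k=2: odd sum, total = 4-2 = 2
i=3,k=3: even sum, total = 2+9 = 11
i=4,k=2: even sum, total = 11+8 = 19
i=4,k=3: odd sum, total = 19-3 = 16
i=4,k=4: even sum, total = 16+16 = 32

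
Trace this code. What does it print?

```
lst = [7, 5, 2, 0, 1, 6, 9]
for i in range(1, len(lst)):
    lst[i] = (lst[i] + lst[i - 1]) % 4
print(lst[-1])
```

i=1: lst[1] = (5+7)%4 = 0 → [7, 0, 2, 0, 1, 6, 9]
i=2: lst[2] = (2+0)%4 = 2 → [7, 0, 2, 0, 1, 6, 9]
i=3: lst[3] = (0+2)%4 = 2 → [7, 0, 2, 2, 1, 6, 9]
i=4: lst[4] = (1+2)%4 = 3 → [7, 0, 2, 2, 3, 6, 9]
i=5: lst[5] = (6+3)%4 = 1 → [7, 0, 2, 2, 3, 1, 9]
i=6: lst[6] = (9+1)%4 = 2 → [7, 0, 2, 2, 3, 1, 2]

2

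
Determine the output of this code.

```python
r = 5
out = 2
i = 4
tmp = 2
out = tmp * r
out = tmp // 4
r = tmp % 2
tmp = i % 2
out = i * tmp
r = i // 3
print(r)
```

1

out = 2*5 = 10
out = 2//4 = 0
r = 2%2 = 0
tmp = 4%2 = 0
out = 4*0 = 0
r = 4//3 = 1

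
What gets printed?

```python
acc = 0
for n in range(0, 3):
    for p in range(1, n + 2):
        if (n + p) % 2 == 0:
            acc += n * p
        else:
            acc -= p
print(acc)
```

n=0,p=1: odd sum, acc = 0-1 = -1
n=1,p=1: even sum, acc = (-1)+1 = 0
n=1,p=2: odd sum, acc = 0-2 = -2
n=2,p=1: odd sum, acc = (-2)-1 = -3
n=2,p=2: even sum, acc = (-3)+4 = 1
n=2,p=3: odd sum, acc = 1-3 = -2

-2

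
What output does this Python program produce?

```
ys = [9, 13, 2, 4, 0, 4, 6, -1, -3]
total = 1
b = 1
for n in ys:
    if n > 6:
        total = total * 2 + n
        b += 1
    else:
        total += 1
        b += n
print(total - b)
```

27

n=9: >6, total = 1*2+9 = 11; b=2
n=13: >6, total = 11*2+13 = 35; b=3
n=2: not >6, total = 35+1 = 36; b=5
n=4: not >6, total = 36+1 = 37; b=9
n=0: not >6, total = 37+1 = 38; b=9
n=4: not >6, total = 38+1 = 39; b=13
n=6: not >6, total = 39+1 = 40; b=19
n=-1: not >6, total = 40+1 = 41; b=18
n=-3: not >6, total = 41+1 = 42; b=15
total-b = 42-15 = 27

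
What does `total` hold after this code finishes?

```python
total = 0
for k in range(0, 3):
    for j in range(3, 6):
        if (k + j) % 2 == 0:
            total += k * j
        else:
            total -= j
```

-4

k=0,j=3: odd sum, total = 0-3 = -3
k=0,j=4: even sum, total = (-3)+0 = -3
k=0,j=5: odd sum, total = (-3)-5 = -8
k=1,j=3: even sum, total = (-8)+3 = -5
k=1,j=4: odd sum, total = (-5)-4 = -9
k=1,j=5: even sum, total = (-9)+5 = -4
k=2,j=3: odd sum, total = (-4)-3 = -7
k=2,j=4: even sum, total = (-7)+8 = 1
k=2,j=5: odd sum, total = 1-5 = -4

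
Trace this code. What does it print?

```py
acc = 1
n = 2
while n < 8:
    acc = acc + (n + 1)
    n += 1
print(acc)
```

34

n=2: acc = 1+3 = 4
n=3: acc = 4+4 = 8
n=4: acc = 8+5 = 13
n=5: acc = 13+6 = 19
n=6: acc = 19+7 = 26
n=7: acc = 26+8 = 34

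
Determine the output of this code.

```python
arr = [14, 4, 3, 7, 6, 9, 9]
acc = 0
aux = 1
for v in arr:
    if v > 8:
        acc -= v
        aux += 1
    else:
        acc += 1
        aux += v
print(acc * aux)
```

v=14: >8, acc = 0-14 = -14; aux=2
v=4: not >8, acc = (-14)+1 = -13; aux=6
v=3: not >8, acc = (-13)+1 = -12; aux=9
v=7: not >8, acc = (-12)+1 = -11; aux=16
v=6: not >8, acc = (-11)+1 = -10; aux=22
v=9: >8, acc = (-10)-9 = -19; aux=23
v=9: >8, acc = (-19)-9 = -28; aux=24
acc*aux = (-28)*24 = -672

-672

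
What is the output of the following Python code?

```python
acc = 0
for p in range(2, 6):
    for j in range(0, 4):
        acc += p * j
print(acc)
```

p=2,j=0: acc = 0+0 = 0
p=2,j=1: acc = 0+2 = 2
p=2,j=2: acc = 2+4 = 6
p=2,j=3: acc = 6+6 = 12
p=3,j=0: acc = 12+0 = 12
p=3,j=1: acc = 12+3 = 15
p=3,j=2: acc = 15+6 = 21
p=3,j=3: acc = 21+9 = 30
p=4,j=0: acc = 30+0 = 30
p=4,j=1: acc = 30+4 = 34
p=4,j=2: acc = 34+8 = 42
p=4,j=3: acc = 42+12 = 54
p=5,j=0: acc = 54+0 = 54
p=5,j=1: acc = 54+5 = 59
p=5,j=2: acc = 59+10 = 69
p=5,j=3: acc = 69+15 = 84

84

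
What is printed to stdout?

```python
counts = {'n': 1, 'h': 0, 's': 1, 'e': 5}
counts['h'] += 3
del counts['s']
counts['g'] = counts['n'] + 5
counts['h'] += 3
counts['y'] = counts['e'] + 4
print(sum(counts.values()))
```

counts['h'] = 0+3 = 3 → {'n': 1, 'h': 3, 's': 1, 'e': 5}
del 's' → {'n': 1, 'h': 3, 'e': 5}
counts['g'] = counts['n']+5 = 6 → {'n': 1, 'h': 3, 'e': 5, 'g': 6}
counts['h'] = 3+3 = 6 → {'n': 1, 'h': 6, 'e': 5, 'g': 6}
counts['y'] = counts['e']+4 = 9 → {'n': 1, 'h': 6, 'e': 5, 'g': 6, 'y': 9}
sum of values = 27

27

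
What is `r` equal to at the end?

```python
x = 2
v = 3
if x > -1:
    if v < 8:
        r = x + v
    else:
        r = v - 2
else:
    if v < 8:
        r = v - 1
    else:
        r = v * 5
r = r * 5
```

x=2, v=3
x > -1 is True; v < 8 is True
→ r = x + v = 5
r = 5*5 = 25

25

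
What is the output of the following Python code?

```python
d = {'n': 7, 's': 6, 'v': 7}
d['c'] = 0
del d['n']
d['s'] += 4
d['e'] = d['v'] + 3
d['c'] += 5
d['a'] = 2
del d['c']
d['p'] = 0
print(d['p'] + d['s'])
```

d['c'] = 0 → {'n': 7, 's': 6, 'v': 7, 'c': 0}
del 'n' → {'s': 6, 'v': 7, 'c': 0}
d['s'] = 6+4 = 10 → {'s': 10, 'v': 7, 'c': 0}
d['e'] = d['v']+3 = 10 → {'s': 10, 'v': 7, 'c': 0, 'e': 10}
d['c'] = 0+5 = 5 → {'s': 10, 'v': 7, 'c': 5, 'e': 10}
d['a'] = 2 → {'s': 10, 'v': 7, 'c': 5, 'e': 10, 'a': 2}
del 'c' → {'s': 10, 'v': 7, 'e': 10, 'a': 2}
d['p'] = 0 → {'s': 10, 'v': 7, 'e': 10, 'a': 2, 'p': 0}
d['p']+d['s'] = 0+10 = 10

10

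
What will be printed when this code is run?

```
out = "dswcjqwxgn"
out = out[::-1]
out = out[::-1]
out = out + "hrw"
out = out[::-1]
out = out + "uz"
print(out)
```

reverse → 'ngxwqjcwsd'
reverse → 'dswcjqwxgn'
+ 'hrw' → 'dswcjqwxgnhrw'
reverse → 'wrhngxwqjcwsd'
+ 'uz' → 'wrhngxwqjcwsduz'

wrhngxwqjcwsduz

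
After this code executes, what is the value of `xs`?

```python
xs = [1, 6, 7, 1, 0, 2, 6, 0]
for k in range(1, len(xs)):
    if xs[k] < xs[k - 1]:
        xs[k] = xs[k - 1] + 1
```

k=1: 6>=1, unchanged → [1, 6, 7, 1, 0, 2, 6, 0]
k=2: 7>=6, unchanged → [1, 6, 7, 1, 0, 2, 6, 0]
k=3: 1<7, xs[3] = 7+1 = 8 → [1, 6, 7, 8, 0, 2, 6, 0]
k=4: 0<8, xs[4] = 8+1 = 9 → [1, 6, 7, 8, 9, 2, 6, 0]
k=5: 2<9, xs[5] = 9+1 = 10 → [1, 6, 7, 8, 9, 10, 6, 0]
k=6: 6<10, xs[6] = 10+1 = 11 → [1, 6, 7, 8, 9, 10, 11, 0]
k=7: 0<11, xs[7] = 11+1 = 12 → [1, 6, 7, 8, 9, 10, 11, 12]

[1, 6, 7, 8, 9, 10, 11, 12]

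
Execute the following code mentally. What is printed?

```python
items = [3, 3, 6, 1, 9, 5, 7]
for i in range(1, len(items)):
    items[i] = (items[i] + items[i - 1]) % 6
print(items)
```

[3, 0, 0, 1, 4, 3, 4]

i=1: items[1] = (3+3)%6 = 0 → [3, 0, 6, 1, 9, 5, 7]
i=2: items[2] = (6+0)%6 = 0 → [3, 0, 0, 1, 9, 5, 7]
i=3: items[3] = (1+0)%6 = 1 → [3, 0, 0, 1, 9, 5, 7]
i=4: items[4] = (9+1)%6 = 4 → [3, 0, 0, 1, 4, 5, 7]
i=5: items[5] = (5+4)%6 = 3 → [3, 0, 0, 1, 4, 3, 7]
i=6: items[6] = (7+3)%6 = 4 → [3, 0, 0, 1, 4, 3, 4]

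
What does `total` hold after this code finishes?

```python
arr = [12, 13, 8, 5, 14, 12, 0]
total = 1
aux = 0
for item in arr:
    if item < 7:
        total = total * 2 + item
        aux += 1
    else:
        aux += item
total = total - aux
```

-47

item=12: not <7; aux=12
item=13: not <7; aux=25
item=8: not <7; aux=33
item=5: <7, total = 1*2+5 = 7; aux=34
item=14: not <7; aux=48
item=12: not <7; aux=60
item=0: <7, total = 7*2+0 = 14; aux=61
total-aux = 14-61 = -47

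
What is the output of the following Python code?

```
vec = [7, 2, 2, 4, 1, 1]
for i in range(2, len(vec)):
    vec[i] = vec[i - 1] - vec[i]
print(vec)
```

i=2: vec[2] = 2-2 = 0 → [7, 2, 0, 4, 1, 1]
i=3: vec[3] = 0-4 = -4 → [7, 2, 0, -4, 1, 1]
i=4: vec[4] = (-4)-1 = -5 → [7, 2, 0, -4, -5, 1]
i=5: vec[5] = (-5)-1 = -6 → [7, 2, 0, -4, -5, -6]

[7, 2, 0, -4, -5, -6]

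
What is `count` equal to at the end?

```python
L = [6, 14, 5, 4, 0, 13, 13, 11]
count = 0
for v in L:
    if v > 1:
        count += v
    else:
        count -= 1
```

v=6: >1, count = 0+6 = 6
v=14: >1, count = 6+14 = 20
v=5: >1, count = 20+5 = 25
v=4: >1, count = 25+4 = 29
v=0: not >1, count = 29-1 = 28
v=13: >1, count = 28+13 = 41
v=13: >1, count = 41+13 = 54
v=11: >1, count = 54+11 = 65

65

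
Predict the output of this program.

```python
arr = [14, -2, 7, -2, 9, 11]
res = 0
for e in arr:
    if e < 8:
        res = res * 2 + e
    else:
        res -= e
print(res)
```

e=14: not <8, res = 0-14 = -14
e=-2: <8, res = (-14)*2+(-2) = -30
e=7: <8, res = (-30)*2+7 = -53
e=-2: <8, res = (-53)*2+(-2) = -108
e=9: not <8, res = (-108)-9 = -117
e=11: not <8, res = (-117)-11 = -128

-128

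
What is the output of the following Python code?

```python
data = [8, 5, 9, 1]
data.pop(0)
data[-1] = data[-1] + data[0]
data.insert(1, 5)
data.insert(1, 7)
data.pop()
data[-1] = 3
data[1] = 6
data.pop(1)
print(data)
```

[5, 5, 3]

pop(0) removes 8 → [5, 9, 1]
data[-1] = data[-1]+data[0] = 1+5 = 6 → [5, 9, 6]
insert 5 at 1 → [5, 5, 9, 6]
insert 7 at 1 → [5, 7, 5, 9, 6]
pop() removes 6 → [5, 7, 5, 9]
data[-1] = 3 → [5, 7, 5, 3]
data[1] = 6 → [5, 6, 5, 3]
pop(1) removes 6 → [5, 5, 3]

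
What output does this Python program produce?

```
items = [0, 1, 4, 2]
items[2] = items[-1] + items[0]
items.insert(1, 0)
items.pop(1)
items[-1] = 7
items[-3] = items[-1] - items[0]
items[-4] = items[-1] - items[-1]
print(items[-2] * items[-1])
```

14

items[2] = items[-1]+items[0] = 2+0 = 2 → [0, 1, 2, 2]
insert 0 at 1 → [0, 0, 1, 2, 2]
pop(1) removes 0 → [0, 1, 2, 2]
items[-1] = 7 → [0, 1, 2, 7]
items[-3] = items[-1]-items[0] = 7-0 = 7 → [0, 7, 2, 7]
items[-4] = items[-1]-items[-1] = 7-7 = 0 → [0, 7, 2, 7]
items[-2]*items[-1] = 2*7 = 14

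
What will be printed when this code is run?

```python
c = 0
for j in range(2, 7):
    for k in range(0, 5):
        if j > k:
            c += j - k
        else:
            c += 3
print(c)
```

j=2,k=0: 2>0, c = 0+2 = 2
j=2,k=1: 2>1, c = 2+1 = 3
j=2,k=2: not 2>2, c = 3+3 = 6
j=2,k=3: not 2>3, c = 6+3 = 9
j=2,k=4: not 2>4, c = 9+3 = 12
j=3,k=0: 3>0, c = 12+3 = 15
j=3,k=1: 3>1, c = 15+2 = 17
j=3,k=2: 3>2, c = 17+1 = 18
j=3,k=3: not 3>3, c = 18+3 = 21
j=3,k=4: not 3>4, c = 21+3 = 24
j=4,k=0: 4>0, c = 24+4 = 28
j=4,k=1: 4>1, c = 28+3 = 31
j=4,k=2: 4>2, c = 31+2 = 33
j=4,k=3: 4>3, c = 33+1 = 34
j=4,k=4: not 4>4, c = 34+3 = 37
j=5,k=0: 5>0, c = 37+5 = 42
j=5,k=1: 5>1, c = 42+4 = 46
j=5,k=2: 5>2, c = 46+3 = 49
j=5,k=3: 5>3, c = 49+2 = 51
j=5,k=4: 5>4, c = 51+1 = 52
j=6,k=0: 6>0, c = 52+6 = 58
j=6,k=1: 6>1, c = 58+5 = 63
j=6,k=2: 6>2, c = 63+4 = 67
j=6,k=3: 6>3, c = 67+3 = 70
j=6,k=4: 6>4, c = 70+2 = 72

72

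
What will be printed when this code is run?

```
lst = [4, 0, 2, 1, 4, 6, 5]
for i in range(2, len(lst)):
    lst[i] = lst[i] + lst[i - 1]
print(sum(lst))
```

i=2: lst[2] = 2+0 = 2 → [4, 0, 2, 1, 4, 6, 5]
i=3: lst[3] = 1+2 = 3 → [4, 0, 2, 3, 4, 6, 5]
i=4: lst[4] = 4+3 = 7 → [4, 0, 2, 3, 7, 6, 5]
i=5: lst[5] = 6+7 = 13 → [4, 0, 2, 3, 7, 13, 5]
i=6: lst[6] = 5+13 = 18 → [4, 0, 2, 3, 7, 13, 18]
sum = 47

47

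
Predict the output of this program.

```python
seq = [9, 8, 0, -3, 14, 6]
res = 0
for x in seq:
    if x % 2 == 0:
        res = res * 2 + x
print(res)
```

98

x=9: not even
x=8: even, res = 0*2+8 = 8
x=0: even, res = 8*2+0 = 16
x=-3: not even
x=14: even, res = 16*2+14 = 46
x=6: even, res = 46*2+6 = 98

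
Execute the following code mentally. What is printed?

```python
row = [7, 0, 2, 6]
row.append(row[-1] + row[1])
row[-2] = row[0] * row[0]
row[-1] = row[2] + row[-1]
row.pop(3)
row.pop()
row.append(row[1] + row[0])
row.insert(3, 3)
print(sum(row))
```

19

append row[-1]+row[1] = 6+0 = 6 → [7, 0, 2, 6, 6]
row[-2] = row[0]*row[0] = 7*7 = 49 → [7, 0, 2, 49, 6]
row[-1] = row[2]+row[-1] = 2+6 = 8 → [7, 0, 2, 49, 8]
pop(3) removes 49 → [7, 0, 2, 8]
pop() removes 8 → [7, 0, 2]
append row[1]+row[0] = 0+7 = 7 → [7, 0, 2, 7]
insert 3 at 3 → [7, 0, 2, 3, 7]
sum = 19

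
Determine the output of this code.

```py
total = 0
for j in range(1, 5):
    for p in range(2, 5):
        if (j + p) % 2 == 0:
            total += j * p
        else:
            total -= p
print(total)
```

j=1,p=2: odd sum, total = 0-2 = -2
j=1,p=3: even sum, total = (-2)+3 = 1
j=1,p=4: odd sum, total = 1-4 = -3
j=2,p=2: even sum, total = (-3)+4 = 1
j=2,p=3: odd sum, total = 1-3 = -2
j=2,p=4: even sum, total = (-2)+8 = 6
j=3,p=2: odd sum, total = 6-2 = 4
j=3,p=3: even sum, total = 4+9 = 13
j=3,p=4: odd sum, total = 13-4 = 9
j=4,p=2: even sum, total = 9+8 = 17
j=4,p=3: odd sum, total = 17-3 = 14
j=4,p=4: even sum, total = 14+16 = 30

30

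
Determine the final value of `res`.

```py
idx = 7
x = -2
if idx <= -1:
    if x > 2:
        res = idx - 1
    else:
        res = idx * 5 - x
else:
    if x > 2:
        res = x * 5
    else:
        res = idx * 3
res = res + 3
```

idx=7, x=-2
idx <= -1 is False; x > 2 is False
→ res = idx * 3 = 21
res = 21+3 = 24

24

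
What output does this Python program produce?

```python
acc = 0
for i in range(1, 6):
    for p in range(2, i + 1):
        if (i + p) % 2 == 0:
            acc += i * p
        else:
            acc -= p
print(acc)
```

66

i=2,p=2: even sum, acc = 0+4 = 4
i=3,p=2: odd sum, acc = 4-2 = 2
i=3,p=3: even sum, acc = 2+9 = 11
i=4,p=2: even sum, acc = 11+8 = 19
i=4,p=3: odd sum, acc = 19-3 = 16
i=4,p=4: even sum, acc = 16+16 = 32
i=5,p=2: odd sum, acc = 32-2 = 30
i=5,p=3: even sum, acc = 30+15 = 45
i=5,p=4: odd sum, acc = 45-4 = 41
i=5,p=5: even sum, acc = 41+25 = 66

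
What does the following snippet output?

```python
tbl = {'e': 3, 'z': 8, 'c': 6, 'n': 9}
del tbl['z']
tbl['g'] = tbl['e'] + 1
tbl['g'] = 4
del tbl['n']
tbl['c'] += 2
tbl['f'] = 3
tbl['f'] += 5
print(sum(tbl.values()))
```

del 'z' → {'e': 3, 'c': 6, 'n': 9}
tbl['g'] = tbl['e']+1 = 4 → {'e': 3, 'c': 6, 'n': 9, 'g': 4}
tbl['g'] = 4 → {'e': 3, 'c': 6, 'n': 9, 'g': 4}
del 'n' → {'e': 3, 'c': 6, 'g': 4}
tbl['c'] = 6+2 = 8 → {'e': 3, 'c': 8, 'g': 4}
tbl['f'] = 3 → {'e': 3, 'c': 8, 'g': 4, 'f': 3}
tbl['f'] = 3+5 = 8 → {'e': 3, 'c': 8, 'g': 4, 'f': 8}
sum of values = 23

23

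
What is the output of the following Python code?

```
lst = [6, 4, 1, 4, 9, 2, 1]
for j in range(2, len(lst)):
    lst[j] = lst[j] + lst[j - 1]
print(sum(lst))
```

83

j=2: lst[2] = 1+4 = 5 → [6, 4, 5, 4, 9, 2, 1]
j=3: lst[3] = 4+5 = 9 → [6, 4, 5, 9, 9, 2, 1]
j=4: lst[4] = 9+9 = 18 → [6, 4, 5, 9, 18, 2, 1]
j=5: lst[5] = 2+18 = 20 → [6, 4, 5, 9, 18, 20, 1]
j=6: lst[6] = 1+20 = 21 → [6, 4, 5, 9, 18, 20, 21]
sum = 83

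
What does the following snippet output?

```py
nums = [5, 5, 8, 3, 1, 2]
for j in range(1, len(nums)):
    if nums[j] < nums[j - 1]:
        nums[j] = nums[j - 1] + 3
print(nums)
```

[5, 5, 8, 11, 14, 17]

j=1: 5>=5, unchanged → [5, 5, 8, 3, 1, 2]
j=2: 8>=5, unchanged → [5, 5, 8, 3, 1, 2]
j=3: 3<8, nums[3] = 8+3 = 11 → [5, 5, 8, 11, 1, 2]
j=4: 1<11, nums[4] = 11+3 = 14 → [5, 5, 8, 11, 14, 2]
j=5: 2<14, nums[5] = 14+3 = 17 → [5, 5, 8, 11, 14, 17]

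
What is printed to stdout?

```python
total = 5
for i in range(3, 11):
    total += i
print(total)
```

57

i=3: total = 5+3 = 8
i=4: total = 8+4 = 12
i=5: total = 12+5 = 17
i=6: total = 17+6 = 23
i=7: total = 23+7 = 30
i=8: total = 30+8 = 38
i=9: total = 38+9 = 47
i=10: total = 47+10 = 57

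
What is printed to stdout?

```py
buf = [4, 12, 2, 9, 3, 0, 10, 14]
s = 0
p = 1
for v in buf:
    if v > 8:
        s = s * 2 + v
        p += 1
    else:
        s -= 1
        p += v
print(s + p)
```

v=4: not >8, s = 0-1 = -1; p=5
v=12: >8, s = (-1)*2+12 = 10; p=6
v=2: not >8, s = 10-1 = 9; p=8
v=9: >8, s = 9*2+9 = 27; p=9
v=3: not >8, s = 27-1 = 26; p=12
v=0: not >8, s = 26-1 = 25; p=12
v=10: >8, s = 25*2+10 = 60; p=13
v=14: >8, s = 60*2+14 = 134; p=14
s+p = 134+14 = 148

148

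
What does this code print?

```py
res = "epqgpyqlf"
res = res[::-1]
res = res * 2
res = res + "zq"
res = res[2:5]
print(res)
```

reverse → 'flqypgqpe'
repeat ×2 → 'flqypgqpeflqypgqpe'
+ 'zq' → 'flqypgqpeflqypgqpezq'
slice [2:5] → 'qyp'

qyp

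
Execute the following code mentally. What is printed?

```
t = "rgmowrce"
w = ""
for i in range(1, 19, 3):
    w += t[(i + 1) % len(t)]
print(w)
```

i=1: add t[2]='m' → 'm'
i=4: add t[5]='r' → 'mr'
i=7: add t[0]='r' → 'mrr'
i=10: add t[3]='o' → 'mrro'
i=13: add t[6]='c' → 'mrroc'
i=16: add t[1]='g' → 'mrrocg'

mrrocg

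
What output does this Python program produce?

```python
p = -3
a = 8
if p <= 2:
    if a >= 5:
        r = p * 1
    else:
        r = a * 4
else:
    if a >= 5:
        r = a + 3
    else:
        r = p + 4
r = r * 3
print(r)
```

p=-3, a=8
p <= 2 is True; a >= 5 is True
→ r = p * 1 = -3
r = (-3)*3 = -9

-9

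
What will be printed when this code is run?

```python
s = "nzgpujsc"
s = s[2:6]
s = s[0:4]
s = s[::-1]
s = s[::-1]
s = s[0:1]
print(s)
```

g

slice [2:6] → 'gpuj'
slice [0:4] → 'gpuj'
reverse → 'jupg'
reverse → 'gpuj'
slice [0:1] → 'g'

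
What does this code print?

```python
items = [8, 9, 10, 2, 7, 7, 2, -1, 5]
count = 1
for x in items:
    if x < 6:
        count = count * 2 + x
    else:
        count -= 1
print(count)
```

-21

x=8: not <6, count = 1-1 = 0
x=9: not <6, count = 0-1 = -1
x=10: not <6, count = (-1)-1 = -2
x=2: <6, count = (-2)*2+2 = -2
x=7: not <6, count = (-2)-1 = -3
x=7: not <6, count = (-3)-1 = -4
x=2: <6, count = (-4)*2+2 = -6
x=-1: <6, count = (-6)*2+(-1) = -13
x=5: <6, count = (-13)*2+5 = -21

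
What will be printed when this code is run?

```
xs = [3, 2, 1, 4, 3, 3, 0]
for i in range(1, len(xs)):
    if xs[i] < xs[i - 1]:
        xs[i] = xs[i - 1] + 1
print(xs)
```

i=1: 2<3, xs[1] = 3+1 = 4 → [3, 4, 1, 4, 3, 3, 0]
i=2: 1<4, xs[2] = 4+1 = 5 → [3, 4, 5, 4, 3, 3, 0]
i=3: 4<5, xs[3] = 5+1 = 6 → [3, 4, 5, 6, 3, 3, 0]
i=4: 3<6, xs[4] = 6+1 = 7 → [3, 4, 5, 6, 7, 3, 0]
i=5: 3<7, xs[5] = 7+1 = 8 → [3, 4, 5, 6, 7, 8, 0]
i=6: 0<8, xs[6] = 8+1 = 9 → [3, 4, 5, 6, 7, 8, 9]

[3, 4, 5, 6, 7, 8, 9]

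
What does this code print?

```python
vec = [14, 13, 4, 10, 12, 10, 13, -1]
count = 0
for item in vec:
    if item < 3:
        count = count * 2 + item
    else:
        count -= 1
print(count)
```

item=14: not <3, count = 0-1 = -1
item=13: not <3, count = (-1)-1 = -2
item=4: not <3, count = (-2)-1 = -3
item=10: not <3, count = (-3)-1 = -4
item=12: not <3, count = (-4)-1 = -5
item=10: not <3, count = (-5)-1 = -6
item=13: not <3, count = (-6)-1 = -7
item=-1: <3, count = (-7)*2+(-1) = -15

-15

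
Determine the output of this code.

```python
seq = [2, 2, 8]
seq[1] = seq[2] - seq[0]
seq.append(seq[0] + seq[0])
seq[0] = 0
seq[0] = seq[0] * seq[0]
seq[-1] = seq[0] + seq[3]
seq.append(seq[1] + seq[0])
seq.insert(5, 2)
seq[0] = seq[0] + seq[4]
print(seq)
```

seq[1] = seq[2]-seq[0] = 8-2 = 6 → [2, 6, 8]
append seq[0]+seq[0] = 2+2 = 4 → [2, 6, 8, 4]
seq[0] = 0 → [0, 6, 8, 4]
seq[0] = seq[0]*seq[0] = 0*0 = 0 → [0, 6, 8, 4]
seq[-1] = seq[0]+seq[3] = 0+4 = 4 → [0, 6, 8, 4]
append seq[1]+seq[0] = 6+0 = 6 → [0, 6, 8, 4, 6]
insert 2 at 5 → [0, 6, 8, 4, 6, 2]
seq[0] = seq[0]+seq[4] = 0+6 = 6 → [6, 6, 8, 4, 6, 2]

[6, 6, 8, 4, 6, 2]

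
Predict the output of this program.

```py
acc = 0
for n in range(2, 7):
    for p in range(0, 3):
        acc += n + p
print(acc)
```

n=2,p=0: acc = 0+2 = 2
n=2,p=1: acc = 2+3 = 5
n=2,p=2: acc = 5+4 = 9
n=3,p=0: acc = 9+3 = 12
n=3,p=1: acc = 12+4 = 16
n=3,p=2: acc = 16+5 = 21
n=4,p=0: acc = 21+4 = 25
n=4,p=1: acc = 25+5 = 30
n=4,p=2: acc = 30+6 = 36
n=5,p=0: acc = 36+5 = 41
n=5,p=1: acc = 41+6 = 47
n=5,p=2: acc = 47+7 = 54
n=6,p=0: acc = 54+6 = 60
n=6,p=1: acc = 60+7 = 67
n=6,p=2: acc = 67+8 = 75

75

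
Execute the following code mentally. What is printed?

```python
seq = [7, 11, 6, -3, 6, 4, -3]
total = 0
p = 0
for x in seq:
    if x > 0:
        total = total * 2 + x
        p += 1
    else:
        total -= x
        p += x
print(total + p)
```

254

x=7: >0, total = 0*2+7 = 7; p=1
x=11: >0, total = 7*2+11 = 25; p=2
x=6: >0, total = 25*2+6 = 56; p=3
x=-3: not >0, total = 56-(-3) = 59; p=0
x=6: >0, total = 59*2+6 = 124; p=1
x=4: >0, total = 124*2+4 = 252; p=2
x=-3: not >0, total = 252-(-3) = 255; p=-1
total+p = 255+(-1) = 254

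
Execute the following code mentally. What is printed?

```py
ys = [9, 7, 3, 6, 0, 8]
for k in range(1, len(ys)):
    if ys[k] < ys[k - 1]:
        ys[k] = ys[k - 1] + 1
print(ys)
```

[9, 10, 11, 12, 13, 14]

k=1: 7<9, ys[1] = 9+1 = 10 → [9, 10, 3, 6, 0, 8]
k=2: 3<10, ys[2] = 10+1 = 11 → [9, 10, 11, 6, 0, 8]
k=3: 6<11, ys[3] = 11+1 = 12 → [9, 10, 11, 12, 0, 8]
k=4: 0<12, ys[4] = 12+1 = 13 → [9, 10, 11, 12, 13, 8]
k=5: 8<13, ys[5] = 13+1 = 14 → [9, 10, 11, 12, 13, 14]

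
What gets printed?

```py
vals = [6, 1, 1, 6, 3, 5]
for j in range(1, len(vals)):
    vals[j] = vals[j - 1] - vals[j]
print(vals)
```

j=1: vals[1] = 6-1 = 5 → [6, 5, 1, 6, 3, 5]
j=2: vals[2] = 5-1 = 4 → [6, 5, 4, 6, 3, 5]
j=3: vals[3] = 4-6 = -2 → [6, 5, 4, -2, 3, 5]
j=4: vals[4] = (-2)-3 = -5 → [6, 5, 4, -2, -5, 5]
j=5: vals[5] = (-5)-5 = -10 → [6, 5, 4, -2, -5, -10]

[6, 5, 4, -2, -5, -10]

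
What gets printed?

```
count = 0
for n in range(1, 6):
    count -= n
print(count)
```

n=1: count = 0-1 = -1
n=2: count = (-1)-2 = -3
n=3: count = (-3)-3 = -6
n=4: count = (-6)-4 = -10
n=5: count = (-10)-5 = -15

-15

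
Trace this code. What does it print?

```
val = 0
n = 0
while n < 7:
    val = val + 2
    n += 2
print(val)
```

n=0: val = 0+2 = 2
n=2: val = 2+2 = 4
n=4: val = 4+2 = 6
n=6: val = 6+2 = 8

8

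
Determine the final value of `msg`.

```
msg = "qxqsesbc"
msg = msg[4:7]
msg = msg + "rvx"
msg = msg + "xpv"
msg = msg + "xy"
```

'esbrvxxpvxy'

slice [4:7] → 'esb'
+ 'rvx' → 'esbrvx'
+ 'xpv' → 'esbrvxxpv'
+ 'xy' → 'esbrvxxpvxy'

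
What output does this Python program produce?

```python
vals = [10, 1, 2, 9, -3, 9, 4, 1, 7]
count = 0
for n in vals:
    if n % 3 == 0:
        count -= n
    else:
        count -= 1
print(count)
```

-21

n=10: not %3==0, count = 0-1 = -1
n=1: not %3==0, count = (-1)-1 = -2
n=2: not %3==0, count = (-2)-1 = -3
n=9: %3==0, count = (-3)-9 = -12
n=-3: %3==0, count = (-12)-(-3) = -9
n=9: %3==0, count = (-9)-9 = -18
n=4: not %3==0, count = (-18)-1 = -19
n=1: not %3==0, count = (-19)-1 = -20
n=7: not %3==0, count = (-20)-1 = -21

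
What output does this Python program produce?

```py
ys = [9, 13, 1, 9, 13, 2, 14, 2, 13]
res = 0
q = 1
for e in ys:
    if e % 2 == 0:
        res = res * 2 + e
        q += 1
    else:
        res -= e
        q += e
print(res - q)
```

e=9: not even, res = 0-9 = -9; q=10
e=13: not even, res = (-9)-13 = -22; q=23
e=1: not even, res = (-22)-1 = -23; q=24
e=9: not even, res = (-23)-9 = -32; q=33
e=13: not even, res = (-32)-13 = -45; q=46
e=2: even, res = (-45)*2+2 = -88; q=47
e=14: even, res = (-88)*2+14 = -162; q=48
e=2: even, res = (-162)*2+2 = -322; q=49
e=13: not even, res = (-322)-13 = -335; q=62
res-q = (-335)-62 = -397

-397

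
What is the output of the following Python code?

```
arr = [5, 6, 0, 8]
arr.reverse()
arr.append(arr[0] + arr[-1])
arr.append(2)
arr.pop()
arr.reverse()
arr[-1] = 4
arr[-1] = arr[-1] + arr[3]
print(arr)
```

[13, 5, 6, 0, 4]

reverse → [8, 0, 6, 5]
append arr[0]+arr[-1] = 8+5 = 13 → [8, 0, 6, 5, 13]
append 2 → [8, 0, 6, 5, 13, 2]
pop() removes 2 → [8, 0, 6, 5, 13]
reverse → [13, 5, 6, 0, 8]
arr[-1] = 4 → [13, 5, 6, 0, 4]
arr[-1] = arr[-1]+arr[3] = 4+0 = 4 → [13, 5, 6, 0, 4]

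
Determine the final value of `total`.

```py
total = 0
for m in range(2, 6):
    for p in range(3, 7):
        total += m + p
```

128

m=2,p=3: total = 0+5 = 5
m=2,p=4: total = 5+6 = 11
m=2,p=5: total = 11+7 = 18
m=2,p=6: total = 18+8 = 26
m=3,p=3: total = 26+6 = 32
m=3,p=4: total = 32+7 = 39
m=3,p=5: total = 39+8 = 47
m=3,p=6: total = 47+9 = 56
m=4,p=3: total = 56+7 = 63
m=4,p=4: total = 63+8 = 71
m=4,p=5: total = 71+9 = 80
m=4,p=6: total = 80+10 = 90
m=5,p=3: total = 90+8 = 98
m=5,p=4: total = 98+9 = 107
m=5,p=5: total = 107+10 = 117
m=5,p=6: total = 117+11 = 128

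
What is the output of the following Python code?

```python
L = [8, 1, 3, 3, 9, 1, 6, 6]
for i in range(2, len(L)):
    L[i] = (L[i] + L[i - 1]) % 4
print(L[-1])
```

1

i=2: L[2] = (3+1)%4 = 0 → [8, 1, 0, 3, 9, 1, 6, 6]
i=3: L[3] = (3+0)%4 = 3 → [8, 1, 0, 3, 9, 1, 6, 6]
i=4: L[4] = (9+3)%4 = 0 → [8, 1, 0, 3, 0, 1, 6, 6]
i=5: L[5] = (1+0)%4 = 1 → [8, 1, 0, 3, 0, 1, 6, 6]
i=6: L[6] = (6+1)%4 = 3 → [8, 1, 0, 3, 0, 1, 3, 6]
i=7: L[7] = (6+3)%4 = 1 → [8, 1, 0, 3, 0, 1, 3, 1]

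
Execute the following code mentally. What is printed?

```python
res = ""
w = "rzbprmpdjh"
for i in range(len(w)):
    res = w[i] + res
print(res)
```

i=0: prepend 'r' → 'r'
i=1: prepend 'z' → 'zr'
i=2: prepend 'b' → 'bzr'
i=3: prepend 'p' → 'pbzr'
i=4: prepend 'r' → 'rpbzr'
i=5: prepend 'm' → 'mrpbzr'
i=6: prepend 'p' → 'pmrpbzr'
i=7: prepend 'd' → 'dpmrpbzr'
i=8: prepend 'j' → 'jdpmrpbzr'
i=9: prepend 'h' → 'hjdpmrpbzr'

hjdpmrpbzr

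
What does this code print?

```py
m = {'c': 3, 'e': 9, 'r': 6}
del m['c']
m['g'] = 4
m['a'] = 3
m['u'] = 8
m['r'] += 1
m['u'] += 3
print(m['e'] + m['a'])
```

12

del 'c' → {'e': 9, 'r': 6}
m['g'] = 4 → {'e': 9, 'r': 6, 'g': 4}
m['a'] = 3 → {'e': 9, 'r': 6, 'g': 4, 'a': 3}
m['u'] = 8 → {'e': 9, 'r': 6, 'g': 4, 'a': 3, 'u': 8}
m['r'] = 6+1 = 7 → {'e': 9, 'r': 7, 'g': 4, 'a': 3, 'u': 8}
m['u'] = 8+3 = 11 → {'e': 9, 'r': 7, 'g': 4, 'a': 3, 'u': 11}
m['e']+m['a'] = 9+3 = 12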